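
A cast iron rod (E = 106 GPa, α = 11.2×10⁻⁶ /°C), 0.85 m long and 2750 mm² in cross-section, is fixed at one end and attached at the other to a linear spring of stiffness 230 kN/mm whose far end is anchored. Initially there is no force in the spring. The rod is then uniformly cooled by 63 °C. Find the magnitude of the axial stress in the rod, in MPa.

Free thermal contraction: δ_free = αΔT L = 11.2×10⁻⁶ × 63 × 850 = 0.5998 mm.
Let P be the tensile force in the spring. The rod extends elastically by PL/(AE) and the spring stretches by P/k; together these equal δ_free.
So P = δ_free / [L/(AE) + 1/k] = 0.5998 / [ 850/(2750×106×10³) + 1/(230×10³) ].
P = 0.5998 / 7.264×10⁻⁶ = 82570 N.
σ = P/A = 82570/2750 = 30.02 MPa.

σ ≈ 30 MPa (tensile)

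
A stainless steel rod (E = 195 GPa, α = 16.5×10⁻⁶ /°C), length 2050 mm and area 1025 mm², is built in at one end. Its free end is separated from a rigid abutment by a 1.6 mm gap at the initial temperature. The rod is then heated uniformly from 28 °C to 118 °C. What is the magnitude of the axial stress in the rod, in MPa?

Free thermal elongation = αΔT L = 16.5×10⁻⁶ × 90 × 2050 = 3.044 mm.
After closing the 1.6 mm clearance, 3.044 − 1.6 = 1.444 mm of expansion remains to be suppressed by the wall.
So σ = E(δ_free − g)/L = 195×10³ × 1.444/2050 = 137.4 MPa.

σ ≈ 137 MPa (compressive)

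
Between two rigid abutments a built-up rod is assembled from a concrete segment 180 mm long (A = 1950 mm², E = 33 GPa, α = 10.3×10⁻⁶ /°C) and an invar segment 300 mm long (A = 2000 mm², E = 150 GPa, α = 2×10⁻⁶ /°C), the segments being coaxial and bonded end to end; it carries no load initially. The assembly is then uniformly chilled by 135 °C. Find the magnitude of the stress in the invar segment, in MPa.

Free thermal contraction of the whole bar: Σ αᵢΔT Lᵢ = 10.3×10⁻⁶×135×180 + 2×10⁻⁶×135×300 = 0.3313 mm.
The rigid supports impose zero overall length change; the single axial force P common to all segments must satisfy P Σ Lᵢ/(AᵢEᵢ) = δ_free.
Σ Lᵢ/(AᵢEᵢ) = 180/(1950×33×10³) + 300/(2000×150×10³) = 3.797×10⁻⁶ mm/N.
So P = 0.3313 / 3.797×10⁻⁶ = 87.25 kN, tensile.
σ_{invar} = P / A = 87250 / 2000 = 43.62 MPa.

σ ≈ 43.6 MPa (tensile)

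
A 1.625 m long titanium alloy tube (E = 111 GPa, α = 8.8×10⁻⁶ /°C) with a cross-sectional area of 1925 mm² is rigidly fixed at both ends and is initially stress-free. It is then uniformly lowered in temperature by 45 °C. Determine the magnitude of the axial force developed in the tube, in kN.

P ≈ 84.6 kN (tensile)

Full restraint means ε = 0, so the stress is σ = EαΔT = 111×10³ × 8.8×10⁻⁶ × 45 = 43.96 MPa.
P = AEαΔT = 1925 × 111×10³ × 8.8×10⁻⁶ × 45 = 84.62 kN (tensile).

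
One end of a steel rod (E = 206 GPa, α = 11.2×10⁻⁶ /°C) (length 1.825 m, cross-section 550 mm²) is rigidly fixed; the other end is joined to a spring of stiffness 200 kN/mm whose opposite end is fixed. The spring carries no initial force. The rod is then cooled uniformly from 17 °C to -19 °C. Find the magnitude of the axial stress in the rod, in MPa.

σ ≈ 63.4 MPa (tensile)

If the spring were absent the rod would shorten by αΔT L = 11.2×10⁻⁶ × 36 × 1825 = 0.7358 mm.
Let P be the tensile force in the spring. The rod extends elastically by PL/(AE) and the spring stretches by P/k; together these equal δ_free.
So P = δ_free / [L/(AE) + 1/k] = 0.7358 / [ 1825/(550×206×10³) + 1/(200×10³) ].
P = 0.7358 / 2.111×10⁻⁵ = 34860 N.
σ = P/A = 34860/550 = 63.38 MPa.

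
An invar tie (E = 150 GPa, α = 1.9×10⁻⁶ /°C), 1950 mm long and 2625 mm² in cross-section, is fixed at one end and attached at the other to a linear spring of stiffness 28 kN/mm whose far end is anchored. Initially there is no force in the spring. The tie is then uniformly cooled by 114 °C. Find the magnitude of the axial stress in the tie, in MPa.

If the spring were absent the tie would shorten by αΔT L = 1.9×10⁻⁶ × 114 × 1950 = 0.4224 mm.
With a force P in the spring, the elastic change of the tie is PL/(AE) and that of the spring is P/k; compatibility requires their sum to equal δ_free.
So P = δ_free / [L/(AE) + 1/k] = 0.4224 / [ 1950/(2625×150×10³) + 1/(28×10³) ].
P = 0.4224 / 4.067×10⁻⁵ = 10390 N.
σ = P/A = 10390/2625 = 3.957 MPa.

σ ≈ 3.96 MPa (tensile)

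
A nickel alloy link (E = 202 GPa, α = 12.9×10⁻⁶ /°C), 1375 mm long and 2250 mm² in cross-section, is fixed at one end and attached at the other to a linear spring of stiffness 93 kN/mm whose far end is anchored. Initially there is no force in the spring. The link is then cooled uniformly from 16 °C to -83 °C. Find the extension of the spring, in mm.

δ ≈ 1.37 mm

If the spring were absent the link would shorten by αΔT L = 12.9×10⁻⁶ × 99 × 1375 = 1.756 mm.
Let P be the tensile force in the spring. The link extends elastically by PL/(AE) and the spring stretches by P/k; together these equal δ_free.
So P = δ_free / [L/(AE) + 1/k] = 1.756 / [ 1375/(2250×202×10³) + 1/(93×10³) ].
P = 1.756 / 1.378×10⁻⁵ = 127500 N.
Spring extension = P/k = 127500/(93×10³) = 1.37 mm.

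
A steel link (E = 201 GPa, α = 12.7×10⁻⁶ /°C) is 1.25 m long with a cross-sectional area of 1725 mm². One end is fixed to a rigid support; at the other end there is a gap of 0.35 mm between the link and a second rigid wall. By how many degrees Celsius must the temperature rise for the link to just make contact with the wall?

ΔT ≈ 22 °C

The gap closes when αΔT L = 0.35 mm, since the link is still unstressed at that instant.
So ΔT = g/(αL) = 0.35/(12.7×10⁻⁶ × 1250) = 22.05 °C.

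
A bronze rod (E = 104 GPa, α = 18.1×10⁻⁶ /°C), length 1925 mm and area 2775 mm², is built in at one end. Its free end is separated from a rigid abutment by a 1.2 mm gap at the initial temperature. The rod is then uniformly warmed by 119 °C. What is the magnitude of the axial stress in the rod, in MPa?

σ ≈ 159 MPa (compressive)

Unrestrained expansion: δ_free = αΔT L = 18.1×10⁻⁶ × 119 × 1925 = 4.146 mm.
After closing the 1.2 mm clearance, 4.146 − 1.2 = 2.946 mm of expansion remains to be suppressed by the wall.
That suppressed elongation corresponds to σ = E·Δ/L = 104×10³ × 2.946/1925 = 159.2 MPa.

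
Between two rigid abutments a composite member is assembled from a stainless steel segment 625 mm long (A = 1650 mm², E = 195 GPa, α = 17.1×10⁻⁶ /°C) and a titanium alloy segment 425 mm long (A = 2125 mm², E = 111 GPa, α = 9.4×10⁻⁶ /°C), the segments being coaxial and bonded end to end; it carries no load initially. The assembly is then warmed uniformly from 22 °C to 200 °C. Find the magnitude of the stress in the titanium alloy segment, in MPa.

If the supports were absent, the total length change would be Σ αᵢΔT Lᵢ = 17.1×10⁻⁶×178×625 + 9.4×10⁻⁶×178×425 = 2.613 mm.
The rigid supports impose zero overall length change; the single axial force P common to all segments must satisfy P Σ Lᵢ/(AᵢEᵢ) = δ_free.
Σ Lᵢ/(AᵢEᵢ) = 625/(1650×195×10³) + 425/(2125×111×10³) = 3.744×10⁻⁶ mm/N.
So P = 2.613 / 3.744×10⁻⁶ = 698 kN, compressive.
σ_{titanium alloy} = P / A = 698000 / 2125 = 328.5 MPa.

σ ≈ 328 MPa (compressive)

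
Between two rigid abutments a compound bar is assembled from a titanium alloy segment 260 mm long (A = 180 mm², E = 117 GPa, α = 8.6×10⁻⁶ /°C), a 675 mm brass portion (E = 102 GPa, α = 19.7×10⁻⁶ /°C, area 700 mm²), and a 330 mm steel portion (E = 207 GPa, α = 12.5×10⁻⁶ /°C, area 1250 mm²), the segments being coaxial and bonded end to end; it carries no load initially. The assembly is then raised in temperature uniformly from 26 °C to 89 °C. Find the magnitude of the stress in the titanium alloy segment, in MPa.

σ ≈ 298 MPa (compressive)

If the supports were absent, the total length change would be Σ αᵢΔT Lᵢ = 8.6×10⁻⁶×63×260 + 19.7×10⁻⁶×63×675 + 12.5×10⁻⁶×63×330 = 1.238 mm.
The rigid supports impose zero overall length change; the single axial force P common to all segments must satisfy P Σ Lᵢ/(AᵢEᵢ) = δ_free.
The series flexibility is Σ Lᵢ/(AᵢEᵢ) = 260/(180×117×10³) + 675/(700×102×10³) + 330/(1250×207×10³) = 2.307×10⁻⁵ mm/N.
Hence P = δ_free / Σ(L/AE) = 1.238/2.307×10⁻⁵ = 53.67 kN (compressive).
σ_{titanium alloy} = P / A = 53670 / 180 = 298.2 MPa.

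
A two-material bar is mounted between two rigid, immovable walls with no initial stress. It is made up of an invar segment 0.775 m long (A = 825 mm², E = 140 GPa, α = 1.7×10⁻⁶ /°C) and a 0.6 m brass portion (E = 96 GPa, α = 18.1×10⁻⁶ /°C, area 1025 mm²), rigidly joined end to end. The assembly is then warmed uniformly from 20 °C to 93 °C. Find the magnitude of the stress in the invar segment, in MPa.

With the walls removed the bar would change length by δ_free = Σ αᵢΔT Lᵢ = 1.7×10⁻⁶×73×775 + 18.1×10⁻⁶×73×600 = 0.889 mm.
Since the ends are fixed, an axial force P builds up, equal in every segment, with P · Σ Lᵢ/(AᵢEᵢ) = δ_free.
Σ Lᵢ/(AᵢEᵢ) = 775/(825×140×10³) + 600/(1025×96×10³) = 1.281×10⁻⁵ mm/N.
So P = 0.889 / 1.281×10⁻⁵ = 69.41 kN, compressive.
σ_{invar} = P / A = 69410 / 825 = 84.13 MPa.

σ ≈ 84.1 MPa (compressive)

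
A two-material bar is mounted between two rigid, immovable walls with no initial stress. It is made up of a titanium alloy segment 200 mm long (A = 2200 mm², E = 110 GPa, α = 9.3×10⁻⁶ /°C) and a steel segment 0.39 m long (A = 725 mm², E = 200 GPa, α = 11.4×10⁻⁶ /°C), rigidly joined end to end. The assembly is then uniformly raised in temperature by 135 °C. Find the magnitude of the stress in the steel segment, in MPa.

With the walls removed the bar would change length by δ_free = Σ αᵢΔT Lᵢ = 9.3×10⁻⁶×135×200 + 11.4×10⁻⁶×135×390 = 0.8513 mm.
The rigid supports impose zero overall length change; the single axial force P common to all segments must satisfy P Σ Lᵢ/(AᵢEᵢ) = δ_free.
The series flexibility is Σ Lᵢ/(AᵢEᵢ) = 200/(2200×110×10³) + 390/(725×200×10³) = 3.516×10⁻⁶ mm/N.
So P = 0.8513 / 3.516×10⁻⁶ = 242.1 kN, compressive.
σ_{steel} = P / A = 242100 / 725 = 334 MPa.

σ ≈ 334 MPa (compressive)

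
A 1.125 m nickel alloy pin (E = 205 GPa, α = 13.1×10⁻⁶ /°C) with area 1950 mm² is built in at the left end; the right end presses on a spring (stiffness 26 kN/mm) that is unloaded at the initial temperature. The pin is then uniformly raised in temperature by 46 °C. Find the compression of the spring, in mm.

δ ≈ 0.632 mm

The unrestrained thermal change is αΔT L = 13.1×10⁻⁶ × 46 × 1125 = 0.6779 mm.
Let P be the compressive force at the spring. The pin shortens elastically by PL/(AE) and the spring compresses by P/k; together these equal δ_free.
So P = δ_free / [L/(AE) + 1/k] = 0.6779 / [ 1125/(1950×205×10³) + 1/(26×10³) ].
P = 0.6779 / 4.128×10⁻⁵ = 16420 N.
Spring compression = P/k = 16420/(26×10³) = 0.6317 mm.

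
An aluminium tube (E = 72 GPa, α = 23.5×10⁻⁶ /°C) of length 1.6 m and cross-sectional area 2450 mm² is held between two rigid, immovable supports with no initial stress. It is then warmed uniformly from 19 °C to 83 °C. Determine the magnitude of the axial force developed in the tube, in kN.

The ends cannot move, so σ = EαΔT = 72×10³ × 23.5×10⁻⁶ × 64 = 108.3 MPa.
Axial force P = σA = 108.3 × 2450 = 265300 N = 265.3 kN, compressive.

P ≈ 265 kN (compressive)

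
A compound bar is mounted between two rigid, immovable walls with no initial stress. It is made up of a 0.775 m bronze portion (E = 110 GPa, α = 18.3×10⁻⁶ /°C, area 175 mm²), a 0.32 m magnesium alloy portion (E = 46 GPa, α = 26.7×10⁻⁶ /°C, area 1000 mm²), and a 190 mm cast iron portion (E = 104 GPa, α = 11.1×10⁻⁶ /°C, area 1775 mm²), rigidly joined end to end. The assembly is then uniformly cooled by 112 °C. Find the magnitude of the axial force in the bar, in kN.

Free thermal contraction of the whole bar: Σ αᵢΔT Lᵢ = 18.3×10⁻⁶×112×775 + 26.7×10⁻⁶×112×320 + 11.1×10⁻⁶×112×190 = 2.782 mm.
The rigid supports impose zero overall length change; the single axial force P common to all segments must satisfy P Σ Lᵢ/(AᵢEᵢ) = δ_free.
Σ Lᵢ/(AᵢEᵢ) = 775/(175×110×10³) + 320/(1000×46×10³) + 190/(1775×104×10³) = 4.825×10⁻⁵ mm/N.
P = 2.782 / 4.825×10⁻⁵ = 57650 N = 57.65 kN, tensile.

P ≈ 57.7 kN (tensile)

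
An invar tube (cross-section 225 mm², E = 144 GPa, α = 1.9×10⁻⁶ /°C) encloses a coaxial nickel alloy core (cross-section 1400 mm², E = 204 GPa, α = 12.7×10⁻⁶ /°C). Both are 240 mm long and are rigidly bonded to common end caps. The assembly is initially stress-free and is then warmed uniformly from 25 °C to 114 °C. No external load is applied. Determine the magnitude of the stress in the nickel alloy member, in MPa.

Both members must finish at the same length. With the larger α, the nickel alloy tends to over-expand; the plates restrain it, putting the nickel alloy in compression and the invar in tension. With no external load the two internal forces are equal and opposite, magnitude P.
Equating the net (thermal + elastic) strains gives |α₁ − α₂|·ΔT = P·[1/(A₁E₁) + 1/(A₂E₂)].
|α₁ − α₂|·ΔT = 10.8×10⁻⁶ × 89 = 0.0009612.
1/(A₁E₁) + 1/(A₂E₂) = 1/(225×144×10³) + 1/(1400×204×10³) = 3.437×10⁻⁸ N⁻¹.
So P = 0.0009612 / 3.437×10⁻⁸ = 27.97 kN.
σ_{nickel alloy} = P/A₂ = 27970/1400 = 19.98 MPa, compressive.

σ ≈ 20 MPa (compressive)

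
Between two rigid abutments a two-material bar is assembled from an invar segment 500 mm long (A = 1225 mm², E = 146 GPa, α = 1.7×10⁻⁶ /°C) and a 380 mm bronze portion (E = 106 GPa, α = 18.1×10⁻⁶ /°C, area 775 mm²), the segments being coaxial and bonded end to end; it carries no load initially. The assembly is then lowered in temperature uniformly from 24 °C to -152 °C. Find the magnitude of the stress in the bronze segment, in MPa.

σ ≈ 236 MPa (tensile)

If the supports were absent, the total length change would be Σ αᵢΔT Lᵢ = 1.7×10⁻⁶×176×500 + 18.1×10⁻⁶×176×380 = 1.36 mm.
The walls prevent any net length change, so an axial force P (same in every segment) develops. Compatibility: P · Σ Lᵢ/(AᵢEᵢ) = δ_free.
The series flexibility is Σ Lᵢ/(AᵢEᵢ) = 500/(1225×146×10³) + 380/(775×106×10³) = 7.421×10⁻⁶ mm/N.
P = 1.36 / 7.421×10⁻⁶ = 183300 N = 183.3 kN, tensile.
σ_{bronze} = P / A = 183300 / 775 = 236.5 MPa.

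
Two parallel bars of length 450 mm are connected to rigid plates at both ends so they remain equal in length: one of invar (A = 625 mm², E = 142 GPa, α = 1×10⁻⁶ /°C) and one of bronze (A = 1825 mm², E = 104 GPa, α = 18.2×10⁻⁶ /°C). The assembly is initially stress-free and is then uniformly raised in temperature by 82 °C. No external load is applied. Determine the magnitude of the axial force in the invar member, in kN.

Equilibrium of a rigid end plate with no external load gives equal and opposite internal forces ±P in the two members. Since α_{bronze} > α_{invar}, heating drives the bronze into compression and the invar into tension.
Equating the net (thermal + elastic) strains gives |α₁ − α₂|·ΔT = P·[1/(A₁E₁) + 1/(A₂E₂)].
|α₁ − α₂|·ΔT = 17.2×10⁻⁶ × 82 = 0.00141.
1/(A₁E₁) + 1/(A₂E₂) = 1/(625×142×10³) + 1/(1825×104×10³) = 1.654×10⁻⁸ N⁻¹.
So P = 0.00141 / 1.654×10⁻⁸ = 85.29 kN.

P ≈ 85.3 kN (tensile in the invar)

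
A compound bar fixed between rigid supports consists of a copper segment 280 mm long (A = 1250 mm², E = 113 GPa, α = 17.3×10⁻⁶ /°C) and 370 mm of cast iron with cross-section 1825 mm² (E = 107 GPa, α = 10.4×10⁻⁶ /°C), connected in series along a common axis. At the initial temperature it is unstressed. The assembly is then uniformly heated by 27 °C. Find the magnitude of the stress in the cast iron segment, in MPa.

Free thermal expansion of the whole bar: Σ αᵢΔT Lᵢ = 17.3×10⁻⁶×27×280 + 10.4×10⁻⁶×27×370 = 0.2347 mm.
The rigid supports impose zero overall length change; the single axial force P common to all segments must satisfy P Σ Lᵢ/(AᵢEᵢ) = δ_free.
The series flexibility is Σ Lᵢ/(AᵢEᵢ) = 280/(1250×113×10³) + 370/(1825×107×10³) = 3.877×10⁻⁶ mm/N.
Hence P = δ_free / Σ(L/AE) = 0.2347/3.877×10⁻⁶ = 60.53 kN (compressive).
σ_{cast iron} = P / A = 60530 / 1825 = 33.17 MPa.

σ ≈ 33.2 MPa (compressive)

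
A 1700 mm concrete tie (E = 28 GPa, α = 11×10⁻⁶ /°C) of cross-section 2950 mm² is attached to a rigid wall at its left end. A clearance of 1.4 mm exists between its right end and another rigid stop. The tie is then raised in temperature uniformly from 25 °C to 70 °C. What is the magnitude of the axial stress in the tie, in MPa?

Unrestrained expansion: δ_free = αΔT L = 11×10⁻⁶ × 45 × 1700 = 0.8415 mm.
Since δ_free = 0.842 mm is less than the 1.4 mm gap, the tie never touches the wall. No axial force develops.

σ ≈ 0 MPa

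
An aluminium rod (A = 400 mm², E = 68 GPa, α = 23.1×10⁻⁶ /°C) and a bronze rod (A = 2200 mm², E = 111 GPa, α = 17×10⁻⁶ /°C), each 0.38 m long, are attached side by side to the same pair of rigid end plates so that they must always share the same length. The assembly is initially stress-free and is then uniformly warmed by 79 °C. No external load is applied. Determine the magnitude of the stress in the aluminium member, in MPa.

σ ≈ 29.5 MPa (compressive)

Equilibrium of a rigid end plate with no external load gives equal and opposite internal forces ±P in the two members. Since α_{aluminium} > α_{bronze}, heating drives the aluminium into compression and the bronze into tension.
Compatibility of the two members (thermal + elastic change equal): (α₁ − α₂)ΔT = P·[1/(A₁E₁) + 1/(A₂E₂)].
|α₁ − α₂|·ΔT = 6.1×10⁻⁶ × 79 = 0.0004819.
1/(A₁E₁) + 1/(A₂E₂) = 1/(400×68×10³) + 1/(2200×111×10³) = 4.086×10⁻⁸ N⁻¹.
P = 0.0004819 / 4.086×10⁻⁸ = 11790 N = 11.79 kN.
σ_{aluminium} = P/A₁ = 11790/400 = 29.49 MPa, compressive.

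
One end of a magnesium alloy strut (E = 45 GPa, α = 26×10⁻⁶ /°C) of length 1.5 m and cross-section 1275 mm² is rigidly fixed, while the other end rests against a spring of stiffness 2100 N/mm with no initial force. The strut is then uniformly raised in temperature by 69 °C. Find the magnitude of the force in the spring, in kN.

If the spring were absent the strut would lengthen by αΔT L = 26×10⁻⁶ × 69 × 1500 = 2.691 mm.
With a force P in the spring, the elastic change of the strut is PL/(AE) and that of the spring is P/k; compatibility requires their sum to equal δ_free.
So P = δ_free / [L/(AE) + 1/k] = 2.691 / [ 1500/(1275×45×10³) + 1/(2100) ].
P = 2.691 / 0.0005023 = 5357 N.

P ≈ 5.36 kN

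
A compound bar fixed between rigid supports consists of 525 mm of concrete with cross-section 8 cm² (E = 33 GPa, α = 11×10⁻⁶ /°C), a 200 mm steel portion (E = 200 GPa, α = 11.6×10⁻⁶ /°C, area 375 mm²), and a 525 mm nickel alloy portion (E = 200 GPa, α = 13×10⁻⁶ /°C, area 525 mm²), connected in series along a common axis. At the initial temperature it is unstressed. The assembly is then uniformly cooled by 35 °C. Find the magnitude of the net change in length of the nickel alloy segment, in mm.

With the walls removed the bar would change length by δ_free = Σ αᵢΔT Lᵢ = 11×10⁻⁶×35×525 + 11.6×10⁻⁶×35×200 + 13×10⁻⁶×35×525 = 0.5222 mm.
The walls prevent any net length change, so an axial force P (same in every segment) develops. Compatibility: P · Σ Lᵢ/(AᵢEᵢ) = δ_free.
Σ Lᵢ/(AᵢEᵢ) = 525/(800×33×10³) + 200/(375×200×10³) + 525/(525×200×10³) = 2.755×10⁻⁵ mm/N.
Hence P = δ_free / Σ(L/AE) = 0.5222/2.755×10⁻⁵ = 18.95 kN (tensile).
For the nickel alloy segment, free thermal change = 13×10⁻⁶×35×525 = 0.2389 mm and elastic change from P = 18950×525/(525×200×10³) = 0.09476 mm; these oppose, so the net change is 0.144 mm (segment shortens).

|ΔL| ≈ 0.144 mm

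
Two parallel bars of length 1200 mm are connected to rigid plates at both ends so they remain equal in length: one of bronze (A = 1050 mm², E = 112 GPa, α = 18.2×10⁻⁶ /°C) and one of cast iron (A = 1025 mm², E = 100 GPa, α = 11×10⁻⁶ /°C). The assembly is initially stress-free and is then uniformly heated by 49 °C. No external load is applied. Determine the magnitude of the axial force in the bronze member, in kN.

The bronze has the larger α, so on heating it would change length more than the cast iron if both were free. The rigid plates force a common final length, so the bronze is put into compression and the cast iron into tension, with equal and opposite forces P (no external load).
Compatibility of the two members (thermal + elastic change equal): (α₁ − α₂)ΔT = P·[1/(A₁E₁) + 1/(A₂E₂)].
|α₁ − α₂|·ΔT = 7.2×10⁻⁶ × 49 = 0.0003528.
1/(A₁E₁) + 1/(A₂E₂) = 1/(1050×112×10³) + 1/(1025×100×10³) = 1.826×10⁻⁸ N⁻¹.
So P = 0.0003528 / 1.826×10⁻⁸ = 19.32 kN.

P ≈ 19.3 kN (compressive in the bronze)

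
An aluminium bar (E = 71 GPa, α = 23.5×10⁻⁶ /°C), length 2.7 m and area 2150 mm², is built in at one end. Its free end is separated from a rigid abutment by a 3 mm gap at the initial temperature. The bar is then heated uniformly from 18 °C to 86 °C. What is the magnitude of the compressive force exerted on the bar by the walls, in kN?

P ≈ 74.3 kN

Free thermal elongation = αΔT L = 23.5×10⁻⁶ × 68 × 2700 = 4.315 mm.
This exceeds the 3 mm gap, so the wall pushes back. The portion of expansion that must be recovered elastically is δ_free − gap = 4.315 − 3 = 1.315 mm.
Compatibility: PL/(AE) = 1.315 mm, so σ = P/A = E × (1.315/2700) = 34.57 MPa.
P = σA = 34.57 × 2150 = 74.32 kN.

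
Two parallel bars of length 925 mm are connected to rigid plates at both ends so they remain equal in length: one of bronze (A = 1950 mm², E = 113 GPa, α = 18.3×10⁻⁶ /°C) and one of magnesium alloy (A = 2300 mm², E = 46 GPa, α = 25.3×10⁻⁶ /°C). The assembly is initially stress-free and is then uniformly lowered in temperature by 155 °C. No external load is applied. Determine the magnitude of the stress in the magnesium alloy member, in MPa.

Both members must finish at the same length. With the larger α, the magnesium alloy tends to over-contract; the plates restrain it, putting the magnesium alloy in tension and the bronze in compression. With no external load the two internal forces are equal and opposite, magnitude P.
Compatibility of the two members (thermal + elastic change equal): (α₁ − α₂)ΔT = P·[1/(A₁E₁) + 1/(A₂E₂)].
|α₁ − α₂|·ΔT = 7×10⁻⁶ × 155 = 0.001085.
1/(A₁E₁) + 1/(A₂E₂) = 1/(1950×113×10³) + 1/(2300×46×10³) = 1.399×10⁻⁸ N⁻¹.
So P = 0.001085 / 1.399×10⁻⁸ = 77.56 kN.
σ_{magnesium alloy} = P/A₂ = 77560/2300 = 33.72 MPa, tensile.

σ ≈ 33.7 MPa (tensile)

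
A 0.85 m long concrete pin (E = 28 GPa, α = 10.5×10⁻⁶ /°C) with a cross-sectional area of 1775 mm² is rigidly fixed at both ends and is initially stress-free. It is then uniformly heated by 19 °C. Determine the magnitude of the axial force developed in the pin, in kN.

P ≈ 9.92 kN (compressive)

The ends cannot move, so σ = EαΔT = 28×10³ × 10.5×10⁻⁶ × 19 = 5.586 MPa.
Axial force P = σA = 5.586 × 1775 = 9915 N = 9.915 kN, compressive.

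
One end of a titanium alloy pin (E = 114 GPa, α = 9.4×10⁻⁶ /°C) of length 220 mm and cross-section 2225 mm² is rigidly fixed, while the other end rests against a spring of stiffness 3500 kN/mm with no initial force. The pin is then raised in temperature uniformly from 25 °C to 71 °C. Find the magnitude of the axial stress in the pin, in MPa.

The unrestrained thermal change is αΔT L = 9.4×10⁻⁶ × 46 × 220 = 0.09513 mm.
Let P be the compressive force at the spring. The pin shortens elastically by PL/(AE) and the spring compresses by P/k; together these equal δ_free.
P [ L/(AE) + 1/k ] = δ_free → P [ 220/(2225×114×10³) + 1/(3500×10³) ] = 0.09513.
P = 0.09513 / 1.153×10⁻⁶ = 82500 N.
σ = P/A = 82500/2225 = 37.08 MPa.

σ ≈ 37.1 MPa (compressive)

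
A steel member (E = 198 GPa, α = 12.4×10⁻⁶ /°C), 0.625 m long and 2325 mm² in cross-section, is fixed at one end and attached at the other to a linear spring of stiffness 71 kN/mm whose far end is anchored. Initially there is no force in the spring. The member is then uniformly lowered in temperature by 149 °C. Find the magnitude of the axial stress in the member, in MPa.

Free thermal contraction: δ_free = αΔT L = 12.4×10⁻⁶ × 149 × 625 = 1.155 mm.
Let P be the tensile force in the spring. The member extends elastically by PL/(AE) and the spring stretches by P/k; together these equal δ_free.
P [ L/(AE) + 1/k ] = δ_free → P [ 625/(2325×198×10³) + 1/(71×10³) ] = 1.155.
P = 1.155 / 1.544×10⁻⁵ = 74780 N.
σ = P/A = 74780/2325 = 32.16 MPa.

σ ≈ 32.2 MPa (tensile)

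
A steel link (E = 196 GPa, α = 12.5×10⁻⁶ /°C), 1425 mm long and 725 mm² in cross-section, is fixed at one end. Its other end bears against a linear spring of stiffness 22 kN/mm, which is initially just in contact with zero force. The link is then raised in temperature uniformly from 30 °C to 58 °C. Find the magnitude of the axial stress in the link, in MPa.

The unrestrained thermal change is αΔT L = 12.5×10⁻⁶ × 28 × 1425 = 0.4987 mm.
Let P be the compressive force at the spring. The link shortens elastically by PL/(AE) and the spring compresses by P/k; together these equal δ_free.
So P = δ_free / [L/(AE) + 1/k] = 0.4987 / [ 1425/(725×196×10³) + 1/(22×10³) ].
P = 0.4987 / 5.548×10⁻⁵ = 8989 N.
σ = P/A = 8989/725 = 12.4 MPa.

σ ≈ 12.4 MPa (compressive)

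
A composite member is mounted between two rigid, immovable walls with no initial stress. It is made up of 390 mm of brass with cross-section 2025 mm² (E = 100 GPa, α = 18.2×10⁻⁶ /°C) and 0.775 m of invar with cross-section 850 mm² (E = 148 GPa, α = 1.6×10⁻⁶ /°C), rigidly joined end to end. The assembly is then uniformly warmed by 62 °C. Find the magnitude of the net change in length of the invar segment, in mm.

|ΔL| ≈ 0.317 mm

If the supports were absent, the total length change would be Σ αᵢΔT Lᵢ = 18.2×10⁻⁶×62×390 + 1.6×10⁻⁶×62×775 = 0.517 mm.
The rigid supports impose zero overall length change; the single axial force P common to all segments must satisfy P Σ Lᵢ/(AᵢEᵢ) = δ_free.
The series flexibility is Σ Lᵢ/(AᵢEᵢ) = 390/(2025×100×10³) + 775/(850×148×10³) = 8.086×10⁻⁶ mm/N.
So P = 0.517 / 8.086×10⁻⁶ = 63.93 kN, compressive.
For the invar segment, free thermal change = 1.6×10⁻⁶×62×775 = 0.07688 mm and elastic change from P = 63930×775/(850×148×10³) = 0.3938 mm; these oppose, so the net change is 0.317 mm (segment shortens).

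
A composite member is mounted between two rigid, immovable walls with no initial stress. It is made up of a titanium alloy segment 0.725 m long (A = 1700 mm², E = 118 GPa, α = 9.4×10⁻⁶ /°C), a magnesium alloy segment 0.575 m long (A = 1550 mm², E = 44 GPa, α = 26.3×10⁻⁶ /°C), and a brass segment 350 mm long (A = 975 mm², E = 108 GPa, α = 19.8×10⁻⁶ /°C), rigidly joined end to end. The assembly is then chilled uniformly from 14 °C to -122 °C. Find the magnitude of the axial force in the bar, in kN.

P ≈ 255 kN (tensile)

If the supports were absent, the total length change would be Σ αᵢΔT Lᵢ = 9.4×10⁻⁶×136×725 + 26.3×10⁻⁶×136×575 + 19.8×10⁻⁶×136×350 = 3.926 mm.
The walls prevent any net length change, so an axial force P (same in every segment) develops. Compatibility: P · Σ Lᵢ/(AᵢEᵢ) = δ_free.
Σ Lᵢ/(AᵢEᵢ) = 725/(1700×118×10³) + 575/(1550×44×10³) + 350/(975×108×10³) = 1.537×10⁻⁵ mm/N.
P = 3.926 / 1.537×10⁻⁵ = 255400 N = 255.4 kN, tensile.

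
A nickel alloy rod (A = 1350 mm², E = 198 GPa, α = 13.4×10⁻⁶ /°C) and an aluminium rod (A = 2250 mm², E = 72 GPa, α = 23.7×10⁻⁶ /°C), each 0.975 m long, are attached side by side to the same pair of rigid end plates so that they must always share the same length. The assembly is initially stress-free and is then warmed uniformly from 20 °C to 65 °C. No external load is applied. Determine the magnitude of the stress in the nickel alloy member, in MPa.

σ ≈ 34.6 MPa (tensile)

Both members must finish at the same length. With the larger α, the aluminium tends to over-expand; the plates restrain it, putting the aluminium in compression and the nickel alloy in tension. With no external load the two internal forces are equal and opposite, magnitude P.
Setting the final lengths equal and cancelling L: (α₁ − α₂)ΔT = P/(A₁E₁) + P/(A₂E₂).
|α₁ − α₂|·ΔT = 10.3×10⁻⁶ × 45 = 0.0004635.
1/(A₁E₁) + 1/(A₂E₂) = 1/(1350×198×10³) + 1/(2250×72×10³) = 9.914×10⁻⁹ N⁻¹.
So P = 0.0004635 / 9.914×10⁻⁹ = 46.75 kN.
σ_{nickel alloy} = P/A₁ = 46750/1350 = 34.63 MPa, tensile.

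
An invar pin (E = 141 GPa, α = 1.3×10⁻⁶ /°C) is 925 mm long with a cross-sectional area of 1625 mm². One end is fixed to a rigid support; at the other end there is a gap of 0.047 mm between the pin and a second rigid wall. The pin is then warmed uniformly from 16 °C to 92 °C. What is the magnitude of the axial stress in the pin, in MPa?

Free thermal elongation = αΔT L = 1.3×10⁻⁶ × 76 × 925 = 0.09139 mm.
After closing the 0.047 mm clearance, 0.09139 − 0.047 = 0.04439 mm of expansion remains to be suppressed by the wall.
Compatibility: PL/(AE) = 0.04439 mm, so σ = P/A = E × (0.04439/925) = 6.766 MPa.

σ ≈ 6.77 MPa (compressive)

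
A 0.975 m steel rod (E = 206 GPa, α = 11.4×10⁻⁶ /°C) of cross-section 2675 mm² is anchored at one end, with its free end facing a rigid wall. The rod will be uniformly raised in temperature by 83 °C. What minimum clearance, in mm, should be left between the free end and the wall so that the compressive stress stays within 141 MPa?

g ≈ 0.255 mm

Free expansion if unrestrained: δ_free = αΔT L = 11.4×10⁻⁶ × 83 × 975 = 0.9225 mm.
At the allowable stress the elastic shortening the wall may impose is σL/E = 141 × 975 / (206×10³) = 0.6674 mm.
The gap must absorb the remainder: g_min = 0.9225 − 0.6674 = 0.2552 mm.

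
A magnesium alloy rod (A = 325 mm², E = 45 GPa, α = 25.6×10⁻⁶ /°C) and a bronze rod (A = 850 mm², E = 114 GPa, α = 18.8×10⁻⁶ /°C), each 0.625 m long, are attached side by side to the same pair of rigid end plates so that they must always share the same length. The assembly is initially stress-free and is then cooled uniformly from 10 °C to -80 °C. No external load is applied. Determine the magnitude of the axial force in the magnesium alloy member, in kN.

The magnesium alloy has the larger α, so on cooling it would change length more than the bronze if both were free. The rigid plates force a common final length, so the magnesium alloy is put into tension and the bronze into compression, with equal and opposite forces P (no external load).
Compatibility of the two members (thermal + elastic change equal): (α₁ − α₂)ΔT = P·[1/(A₁E₁) + 1/(A₂E₂)].
|α₁ − α₂|·ΔT = 6.8×10⁻⁶ × 90 = 0.000612.
1/(A₁E₁) + 1/(A₂E₂) = 1/(325×45×10³) + 1/(850×114×10³) = 7.87×10⁻⁸ N⁻¹.
P = 0.000612 / 7.87×10⁻⁸ = 7777 N = 7.777 kN.

P ≈ 7.78 kN (tensile in the magnesium alloy)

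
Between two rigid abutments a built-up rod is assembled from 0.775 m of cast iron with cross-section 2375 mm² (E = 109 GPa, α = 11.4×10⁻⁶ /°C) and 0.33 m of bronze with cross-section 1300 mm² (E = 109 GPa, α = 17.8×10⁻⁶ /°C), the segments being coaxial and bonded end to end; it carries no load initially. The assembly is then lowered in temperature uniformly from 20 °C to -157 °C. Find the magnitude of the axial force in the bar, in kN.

With the walls removed the bar would change length by δ_free = Σ αᵢΔT Lᵢ = 11.4×10⁻⁶×177×775 + 17.8×10⁻⁶×177×330 = 2.603 mm.
Since the ends are fixed, an axial force P builds up, equal in every segment, with P · Σ Lᵢ/(AᵢEᵢ) = δ_free.
The series flexibility is Σ Lᵢ/(AᵢEᵢ) = 775/(2375×109×10³) + 330/(1300×109×10³) = 5.323×10⁻⁶ mm/N.
P = 2.603 / 5.323×10⁻⁶ = 489100 N = 489.1 kN, tensile.

P ≈ 489 kN (tensile)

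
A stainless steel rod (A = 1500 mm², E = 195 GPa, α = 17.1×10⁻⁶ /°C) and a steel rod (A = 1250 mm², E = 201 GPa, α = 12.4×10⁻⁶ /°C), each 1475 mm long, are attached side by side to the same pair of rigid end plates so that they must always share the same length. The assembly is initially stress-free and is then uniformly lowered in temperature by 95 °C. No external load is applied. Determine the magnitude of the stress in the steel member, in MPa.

σ ≈ 48.3 MPa (compressive)

The stainless steel has the larger α, so on cooling it would change length more than the steel if both were free. The rigid plates force a common final length, so the stainless steel is put into tension and the steel into compression, with equal and opposite forces P (no external load).
Equating the net (thermal + elastic) strains gives |α₁ − α₂|·ΔT = P·[1/(A₁E₁) + 1/(A₂E₂)].
|α₁ − α₂|·ΔT = 4.7×10⁻⁶ × 95 = 0.0004465.
1/(A₁E₁) + 1/(A₂E₂) = 1/(1500×195×10³) + 1/(1250×201×10³) = 7.399×10⁻⁹ N⁻¹.
So P = 0.0004465 / 7.399×10⁻⁹ = 60.35 kN.
σ_{steel} = P/A₂ = 60350/1250 = 48.28 MPa, compressive.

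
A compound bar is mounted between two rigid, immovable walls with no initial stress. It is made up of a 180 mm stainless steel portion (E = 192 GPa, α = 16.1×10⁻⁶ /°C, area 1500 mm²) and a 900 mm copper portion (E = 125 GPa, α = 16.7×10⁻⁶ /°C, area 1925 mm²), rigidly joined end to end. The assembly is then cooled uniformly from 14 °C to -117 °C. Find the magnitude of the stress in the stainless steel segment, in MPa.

If the supports were absent, the total length change would be Σ αᵢΔT Lᵢ = 16.1×10⁻⁶×131×180 + 16.7×10⁻⁶×131×900 = 2.349 mm.
The walls prevent any net length change, so an axial force P (same in every segment) develops. Compatibility: P · Σ Lᵢ/(AᵢEᵢ) = δ_free.
The series flexibility is Σ Lᵢ/(AᵢEᵢ) = 180/(1500×192×10³) + 900/(1925×125×10³) = 4.365×10⁻⁶ mm/N.
Hence P = δ_free / Σ(L/AE) = 2.349/4.365×10⁻⁶ = 538 kN (tensile).
σ_{stainless steel} = P / A = 538000 / 1500 = 358.7 MPa.

σ ≈ 359 MPa (tensile)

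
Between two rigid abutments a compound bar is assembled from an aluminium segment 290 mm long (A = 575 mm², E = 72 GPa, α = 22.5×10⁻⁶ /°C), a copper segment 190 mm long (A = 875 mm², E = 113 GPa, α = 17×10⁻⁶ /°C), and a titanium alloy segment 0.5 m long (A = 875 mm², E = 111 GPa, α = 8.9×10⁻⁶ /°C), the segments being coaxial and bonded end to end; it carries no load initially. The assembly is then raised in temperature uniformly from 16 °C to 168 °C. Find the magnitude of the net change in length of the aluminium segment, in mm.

|ΔL| ≈ 0.0828 mm

If the supports were absent, the total length change would be Σ αᵢΔT Lᵢ = 22.5×10⁻⁶×152×290 + 17×10⁻⁶×152×190 + 8.9×10⁻⁶×152×500 = 2.159 mm.
The rigid supports impose zero overall length change; the single axial force P common to all segments must satisfy P Σ Lᵢ/(AᵢEᵢ) = δ_free.
Σ Lᵢ/(AᵢEᵢ) = 290/(575×72×10³) + 190/(875×113×10³) + 500/(875×111×10³) = 1.407×10⁻⁵ mm/N.
So P = 2.159 / 1.407×10⁻⁵ = 153.4 kN, compressive.
For the aluminium segment, free thermal change = 22.5×10⁻⁶×152×290 = 0.9918 mm and elastic change from P = 153400×290/(575×72×10³) = 1.075 mm; these oppose, so the net change is 0.0828 mm (segment shortens).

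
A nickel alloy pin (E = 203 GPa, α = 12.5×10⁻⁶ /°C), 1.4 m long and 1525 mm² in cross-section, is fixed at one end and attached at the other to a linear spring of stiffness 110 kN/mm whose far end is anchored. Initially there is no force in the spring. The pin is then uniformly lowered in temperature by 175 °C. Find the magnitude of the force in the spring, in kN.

The unrestrained thermal change is αΔT L = 12.5×10⁻⁶ × 175 × 1400 = 3.062 mm.
With a force P in the spring, the elastic change of the pin is PL/(AE) and that of the spring is P/k; compatibility requires their sum to equal δ_free.
So P = δ_free / [L/(AE) + 1/k] = 3.062 / [ 1400/(1525×203×10³) + 1/(110×10³) ].
P = 3.062 / 1.361×10⁻⁵ = 225000 N.

P ≈ 225 kN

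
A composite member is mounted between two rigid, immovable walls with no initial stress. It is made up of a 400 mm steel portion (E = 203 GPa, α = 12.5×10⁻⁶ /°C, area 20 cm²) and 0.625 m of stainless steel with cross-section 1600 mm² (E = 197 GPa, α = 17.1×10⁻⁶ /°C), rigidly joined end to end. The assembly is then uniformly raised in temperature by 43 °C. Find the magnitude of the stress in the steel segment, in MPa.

With the walls removed the bar would change length by δ_free = Σ αᵢΔT Lᵢ = 12.5×10⁻⁶×43×400 + 17.1×10⁻⁶×43×625 = 0.6746 mm.
The walls prevent any net length change, so an axial force P (same in every segment) develops. Compatibility: P · Σ Lᵢ/(AᵢEᵢ) = δ_free.
Σ Lᵢ/(AᵢEᵢ) = 400/(2000×203×10³) + 625/(1600×197×10³) = 2.968×10⁻⁶ mm/N.
So P = 0.6746 / 2.968×10⁻⁶ = 227.3 kN, compressive.
σ_{steel} = P / A = 227300 / 2000 = 113.6 MPa.

σ ≈ 114 MPa (compressive)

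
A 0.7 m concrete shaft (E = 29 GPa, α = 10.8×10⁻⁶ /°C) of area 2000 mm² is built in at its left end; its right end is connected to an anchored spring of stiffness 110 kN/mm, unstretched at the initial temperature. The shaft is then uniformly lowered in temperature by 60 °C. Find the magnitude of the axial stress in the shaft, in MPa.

σ ≈ 10.7 MPa (tensile)

Free thermal contraction: δ_free = αΔT L = 10.8×10⁻⁶ × 60 × 700 = 0.4536 mm.
Let P be the tensile force in the spring. The shaft extends elastically by PL/(AE) and the spring stretches by P/k; together these equal δ_free.
So P = δ_free / [L/(AE) + 1/k] = 0.4536 / [ 700/(2000×29×10³) + 1/(110×10³) ].
P = 0.4536 / 2.116×10⁻⁵ = 21440 N.
σ = P/A = 21440/2000 = 10.72 MPa.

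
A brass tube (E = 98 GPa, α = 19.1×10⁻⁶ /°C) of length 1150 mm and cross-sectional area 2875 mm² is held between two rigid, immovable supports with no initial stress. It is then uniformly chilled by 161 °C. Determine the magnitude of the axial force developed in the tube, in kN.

P ≈ 866 kN (tensile)

Full restraint means ε = 0, so the stress is σ = EαΔT = 98×10³ × 19.1×10⁻⁶ × 161 = 301.4 MPa.
Axial force P = σA = 301.4 × 2875 = 866400 N = 866.4 kN, tensile.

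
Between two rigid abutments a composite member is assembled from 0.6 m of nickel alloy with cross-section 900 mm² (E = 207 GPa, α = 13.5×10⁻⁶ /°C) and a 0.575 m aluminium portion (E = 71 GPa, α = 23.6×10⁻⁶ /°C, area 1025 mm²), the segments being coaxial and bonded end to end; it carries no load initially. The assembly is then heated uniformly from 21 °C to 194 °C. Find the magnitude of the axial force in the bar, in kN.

With the walls removed the bar would change length by δ_free = Σ αᵢΔT Lᵢ = 13.5×10⁻⁶×173×600 + 23.6×10⁻⁶×173×575 = 3.749 mm.
The walls prevent any net length change, so an axial force P (same in every segment) develops. Compatibility: P · Σ Lᵢ/(AᵢEᵢ) = δ_free.
The series flexibility is Σ Lᵢ/(AᵢEᵢ) = 600/(900×207×10³) + 575/(1025×71×10³) = 1.112×10⁻⁵ mm/N.
Hence P = δ_free / Σ(L/AE) = 3.749/1.112×10⁻⁵ = 337.1 kN (compressive).

P ≈ 337 kN (compressive)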